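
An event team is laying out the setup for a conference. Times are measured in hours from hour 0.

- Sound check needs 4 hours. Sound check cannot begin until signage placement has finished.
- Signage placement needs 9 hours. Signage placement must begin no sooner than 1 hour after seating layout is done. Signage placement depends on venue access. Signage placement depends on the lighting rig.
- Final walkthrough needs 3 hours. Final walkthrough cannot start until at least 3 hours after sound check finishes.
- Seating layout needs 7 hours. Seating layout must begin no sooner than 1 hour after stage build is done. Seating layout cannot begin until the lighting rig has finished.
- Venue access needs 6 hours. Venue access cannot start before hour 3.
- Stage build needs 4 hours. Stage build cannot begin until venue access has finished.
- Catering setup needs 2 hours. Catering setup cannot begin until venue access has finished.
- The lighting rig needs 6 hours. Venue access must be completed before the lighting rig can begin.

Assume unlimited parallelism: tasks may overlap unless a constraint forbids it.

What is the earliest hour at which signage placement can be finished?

After its own release at hour 3, venue access can start at hour 3 and finishes at hour 9.
The lighting rig waits on venue access (finishes hour 9), so it starts at hour 9 and finishes at 9 + 6 = hour 15.
Stage build cannot begin until venue access (finishes hour 9). It runs from hour 9 to 9 + 4 = hour 13.
Seating layout cannot start until stage build (finishes hour 13, plus 1-hour gap → hour 14); the lighting rig (finishes hour 15). The controlling bound is hour 15, so seating layout finishes at 15 + 7 = hour 22.
Signage placement has to wait for seating layout (finishes hour 22, plus 1-hour gap → hour 23); venue access (finishes hour 9); the lighting rig (finishes hour 15). The latest of these is hour 23, so signage placement runs hour 23 to 23 + 9 = hour 32.

32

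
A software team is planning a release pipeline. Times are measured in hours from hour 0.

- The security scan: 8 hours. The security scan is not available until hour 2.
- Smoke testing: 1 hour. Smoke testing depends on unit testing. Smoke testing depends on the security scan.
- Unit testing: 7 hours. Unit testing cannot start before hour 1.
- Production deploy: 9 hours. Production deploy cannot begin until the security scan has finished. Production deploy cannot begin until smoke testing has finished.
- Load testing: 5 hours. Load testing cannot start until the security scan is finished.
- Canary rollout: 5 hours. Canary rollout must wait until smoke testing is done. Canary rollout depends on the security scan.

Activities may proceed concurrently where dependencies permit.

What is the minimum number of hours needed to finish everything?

20

The security scan cannot begin until its own release at hour 2. It runs from hour 2 to 2 + 8 = hour 10.
Load testing cannot begin until the security scan (finishes hour 10). It runs from hour 10 to 10 + 5 = hour 15.
Unit testing cannot begin until its own release at hour 1. It runs from hour 1 to 1 + 7 = hour 8.
Smoke testing has to wait for unit testing (finishes hour 8); the security scan (finishes hour 10). The latest of these is hour 10, so smoke testing runs hour 10 to 10 + 1 = hour 11.
Production deploy needs all of the security scan (finishes hour 10); smoke testing (finishes hour 11). That puts its earliest start at hour 11; it finishes at 11 + 9 = hour 20.
Canary rollout has to wait for smoke testing (finishes hour 11); the security scan (finishes hour 10). The latest of these is hour 11, so canary rollout runs hour 11 to 11 + 5 = hour 16.
All tasks are finished once the last one completes. Finish times: Unit testing at 8, The security scan at 10, Smoke testing at 11, Canary rollout at 16, Load testing at 15, Production deploy at 20. The latest is hour 20.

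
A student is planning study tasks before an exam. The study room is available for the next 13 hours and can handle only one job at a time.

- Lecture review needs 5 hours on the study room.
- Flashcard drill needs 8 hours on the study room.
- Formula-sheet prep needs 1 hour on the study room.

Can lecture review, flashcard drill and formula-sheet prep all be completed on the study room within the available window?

No

Running back to back, the jobs need 5 + 8 + 1 = 14 hours on the study room.
Since 14 > 13, they cannot all fit.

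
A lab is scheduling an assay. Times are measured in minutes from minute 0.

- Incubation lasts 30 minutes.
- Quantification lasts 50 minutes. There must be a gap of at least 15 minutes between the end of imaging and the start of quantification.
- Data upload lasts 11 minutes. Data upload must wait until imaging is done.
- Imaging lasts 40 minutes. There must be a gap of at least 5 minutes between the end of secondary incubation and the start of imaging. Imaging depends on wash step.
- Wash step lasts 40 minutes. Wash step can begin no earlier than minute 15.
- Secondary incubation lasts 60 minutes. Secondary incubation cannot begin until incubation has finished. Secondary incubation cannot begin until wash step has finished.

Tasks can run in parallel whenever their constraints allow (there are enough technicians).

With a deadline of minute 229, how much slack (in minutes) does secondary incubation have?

4

Wash step waits on its own release at minute 15, so it starts at minute 15 and finishes at 15 + 40 = minute 55.
Nothing blocks incubation, so it runs from minute 0 to minute 30.
Secondary incubation cannot start until incubation (finishes minute 30); wash step (finishes minute 55). The controlling bound is minute 55, so secondary incubation finishes at 55 + 60 = minute 115.

Working backward from the deadline:
To finish by minute 229, quantification (duration 50) must start no later than minute 179.
To finish by minute 229, data upload (duration 11) must start no later than minute 218.
Imaging has several dependents: quantification (must start by minute 179, minus 15-minute gap → minute 164); data upload (must start by minute 218). The earliest of those limits is minute 164, so imaging must start by 164 − 40 = minute 124.
Since imaging (must start by minute 124, minus 5-minute gap → minute 119) depends on it, secondary incubation must finish by minute 119. Backing off its 60-minute duration gives a latest start of minute 59.
So secondary incubation can start as early as minute 55 and as late as minute 59, giving 59 − 55 = 4 minutes of slack.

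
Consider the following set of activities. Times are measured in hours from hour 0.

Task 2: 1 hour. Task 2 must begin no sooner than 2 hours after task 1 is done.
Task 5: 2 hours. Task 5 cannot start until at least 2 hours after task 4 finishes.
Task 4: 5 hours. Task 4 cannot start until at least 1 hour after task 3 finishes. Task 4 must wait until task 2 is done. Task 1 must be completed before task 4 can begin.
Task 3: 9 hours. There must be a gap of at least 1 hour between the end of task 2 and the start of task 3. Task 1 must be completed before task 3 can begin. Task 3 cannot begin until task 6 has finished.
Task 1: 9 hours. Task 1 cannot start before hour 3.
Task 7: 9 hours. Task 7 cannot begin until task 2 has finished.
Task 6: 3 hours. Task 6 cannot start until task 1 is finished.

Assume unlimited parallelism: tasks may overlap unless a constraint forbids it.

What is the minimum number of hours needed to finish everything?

35

Task 1 waits on its own release at hour 3, so it starts at hour 3 and finishes at 3 + 9 = hour 12.
Task 6 cannot begin until task 1 (finishes hour 12). It runs from hour 12 to 12 + 3 = hour 15.
After task 1 (finishes hour 12, plus 2-hour gap → hour 14), task 2 can start at hour 14 and finishes at hour 15.
Task 7 waits on task 2 (finishes hour 15), so it starts at hour 15 and finishes at 15 + 9 = hour 24.
For task 3: task 2 (finishes hour 15, plus 1-hour gap → hour 16); task 1 (finishes hour 12); task 6 (finishes hour 15). Taking the maximum gives a start of hour 16, and it finishes at 16 + 9 = hour 25.
Task 4 cannot start until task 3 (finishes hour 25, plus 1-hour gap → hour 26); task 2 (finishes hour 15); task 1 (finishes hour 12). The controlling bound is hour 26, so task 4 finishes at 26 + 5 = hour 31.
After task 4 (finishes hour 31, plus 2-hour gap → hour 33), task 5 can start at hour 33 and finishes at hour 35.
All tasks are finished once the last one completes. Finish times: Task 1 at 12, Task 2 at 15, Task 3 at 25, Task 4 at 31, Task 5 at 35, Task 6 at 15, Task 7 at 24. The latest is hour 35.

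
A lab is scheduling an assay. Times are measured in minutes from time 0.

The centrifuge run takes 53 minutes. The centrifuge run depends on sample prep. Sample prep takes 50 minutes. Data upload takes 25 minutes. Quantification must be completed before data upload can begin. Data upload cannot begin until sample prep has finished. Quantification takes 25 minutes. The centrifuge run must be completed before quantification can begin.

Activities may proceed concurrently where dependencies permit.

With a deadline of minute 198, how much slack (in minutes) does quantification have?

45

Sample prep has no prerequisites, so it starts at minute 0 and finishes at minute 50.
The centrifuge run waits on sample prep (finishes minute 50), so it starts at minute 50 and finishes at 50 + 53 = minute 103.
Quantification waits on the centrifuge run (finishes minute 103), so it starts at minute 103 and finishes at 103 + 25 = minute 128.

Working backward from the deadline:
To finish by minute 198, data upload (duration 25) must start no later than minute 173.
Quantification feeds into data upload (must start by minute 173); so quantification must finish by minute 173 and therefore start by minute 148.
So quantification can start as early as minute 103 and as late as minute 148, giving 148 − 103 = 45 minutes of slack.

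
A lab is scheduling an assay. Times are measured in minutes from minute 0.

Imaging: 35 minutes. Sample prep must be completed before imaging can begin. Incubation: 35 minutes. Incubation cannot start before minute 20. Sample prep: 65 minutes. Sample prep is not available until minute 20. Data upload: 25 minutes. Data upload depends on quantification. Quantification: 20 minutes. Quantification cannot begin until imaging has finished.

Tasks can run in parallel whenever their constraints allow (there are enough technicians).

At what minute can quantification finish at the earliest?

140

Sample prep cannot begin until its own release at minute 20. It runs from minute 20 to 20 + 65 = minute 85.
Imaging waits on sample prep (finishes minute 85), so it starts at minute 85 and finishes at 85 + 35 = minute 120.
Quantification cannot begin until imaging (finishes minute 120). It runs from minute 120 to 120 + 20 = minute 140.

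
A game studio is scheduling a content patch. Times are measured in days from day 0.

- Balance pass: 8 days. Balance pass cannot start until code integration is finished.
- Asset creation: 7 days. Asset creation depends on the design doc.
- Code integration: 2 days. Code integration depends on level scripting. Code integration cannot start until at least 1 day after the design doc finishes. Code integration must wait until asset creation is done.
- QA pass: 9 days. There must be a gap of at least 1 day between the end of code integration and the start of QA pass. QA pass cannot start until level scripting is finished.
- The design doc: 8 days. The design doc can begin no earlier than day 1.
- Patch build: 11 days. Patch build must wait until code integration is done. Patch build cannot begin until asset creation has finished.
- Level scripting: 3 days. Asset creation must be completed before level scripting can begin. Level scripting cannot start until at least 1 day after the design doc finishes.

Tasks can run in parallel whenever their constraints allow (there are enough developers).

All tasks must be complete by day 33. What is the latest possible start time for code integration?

Balance pass has no dependents, so it just needs to finish by day 33. Starting by 33 − 8 = day 25 achieves that.
QA pass must finish by day 33; it takes 9 days, so it must start by 33 − 9 = day 24.
Patch build must finish by day 33; it takes 11 days, so it must start by 33 − 11 = day 22.
Code integration has several dependents: balance pass (must start by day 25); QA pass (must start by day 24, minus 1-day gap → day 23); patch build (must start by day 22). The earliest of those limits is day 22, so code integration must start by 22 − 2 = day 20.

20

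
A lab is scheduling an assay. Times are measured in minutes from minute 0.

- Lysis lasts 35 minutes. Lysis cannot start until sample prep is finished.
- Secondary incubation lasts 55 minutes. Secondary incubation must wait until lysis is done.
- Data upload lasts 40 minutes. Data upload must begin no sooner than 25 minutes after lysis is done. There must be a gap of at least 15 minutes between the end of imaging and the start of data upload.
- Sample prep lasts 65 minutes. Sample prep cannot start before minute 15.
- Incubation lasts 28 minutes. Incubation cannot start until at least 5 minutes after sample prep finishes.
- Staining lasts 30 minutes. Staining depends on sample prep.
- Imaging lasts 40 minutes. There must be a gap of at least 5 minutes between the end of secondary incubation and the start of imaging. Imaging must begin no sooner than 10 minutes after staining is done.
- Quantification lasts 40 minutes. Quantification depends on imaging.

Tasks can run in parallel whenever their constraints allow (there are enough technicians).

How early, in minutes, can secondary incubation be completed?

170

Sample prep cannot begin until its own release at minute 15. It runs from minute 15 to 15 + 65 = minute 80.
After sample prep (finishes minute 80), lysis can start at minute 80 and finishes at minute 115.
Secondary incubation waits on lysis (finishes minute 115), so it starts at minute 115 and finishes at 115 + 55 = minute 170.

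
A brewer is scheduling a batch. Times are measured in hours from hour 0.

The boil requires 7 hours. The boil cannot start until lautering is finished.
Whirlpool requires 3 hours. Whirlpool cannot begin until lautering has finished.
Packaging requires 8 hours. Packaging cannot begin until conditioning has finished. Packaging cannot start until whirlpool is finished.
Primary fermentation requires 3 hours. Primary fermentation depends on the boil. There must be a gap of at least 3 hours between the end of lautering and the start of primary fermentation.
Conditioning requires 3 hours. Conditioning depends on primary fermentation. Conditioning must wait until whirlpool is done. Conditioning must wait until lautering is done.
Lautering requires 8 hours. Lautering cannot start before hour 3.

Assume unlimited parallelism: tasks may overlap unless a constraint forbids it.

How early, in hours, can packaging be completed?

After its own release at hour 3, lautering can start at hour 3 and finishes at hour 11.
Whirlpool cannot begin until lautering (finishes hour 11). It runs from hour 11 to 11 + 3 = hour 14.
After lautering (finishes hour 11), the boil can start at hour 11 and finishes at hour 18.
Primary fermentation needs all of the boil (finishes hour 18); lautering (finishes hour 11, plus 3-hour gap → hour 14). That puts its earliest start at hour 18; it finishes at 18 + 3 = hour 21.
Conditioning has to wait for primary fermentation (finishes hour 21); whirlpool (finishes hour 14); lautering (finishes hour 11). The latest of these is hour 21, so conditioning runs hour 21 to 21 + 3 = hour 24.
Packaging cannot start until conditioning (finishes hour 24); whirlpool (finishes hour 14). The controlling bound is hour 24, so packaging finishes at 24 + 8 = hour 32.

32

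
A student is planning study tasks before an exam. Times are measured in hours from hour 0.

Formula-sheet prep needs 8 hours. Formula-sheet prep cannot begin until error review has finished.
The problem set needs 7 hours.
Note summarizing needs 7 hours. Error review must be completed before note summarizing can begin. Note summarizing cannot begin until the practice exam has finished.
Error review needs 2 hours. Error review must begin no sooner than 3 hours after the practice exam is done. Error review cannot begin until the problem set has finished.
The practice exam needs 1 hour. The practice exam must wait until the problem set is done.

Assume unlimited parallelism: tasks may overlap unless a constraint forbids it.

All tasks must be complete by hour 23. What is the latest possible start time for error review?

Nothing follows note summarizing; the deadline of hour 23 is its only limit. It must start by 23 − 7 = hour 16.
Nothing follows formula-sheet prep; the deadline of hour 23 is its only limit. It must start by 23 − 8 = hour 15.
Error review must finish in time for note summarizing (must start by hour 16); formula-sheet prep (must start by hour 15). The tightest is hour 15, so error review must start by 15 − 2 = hour 13.

13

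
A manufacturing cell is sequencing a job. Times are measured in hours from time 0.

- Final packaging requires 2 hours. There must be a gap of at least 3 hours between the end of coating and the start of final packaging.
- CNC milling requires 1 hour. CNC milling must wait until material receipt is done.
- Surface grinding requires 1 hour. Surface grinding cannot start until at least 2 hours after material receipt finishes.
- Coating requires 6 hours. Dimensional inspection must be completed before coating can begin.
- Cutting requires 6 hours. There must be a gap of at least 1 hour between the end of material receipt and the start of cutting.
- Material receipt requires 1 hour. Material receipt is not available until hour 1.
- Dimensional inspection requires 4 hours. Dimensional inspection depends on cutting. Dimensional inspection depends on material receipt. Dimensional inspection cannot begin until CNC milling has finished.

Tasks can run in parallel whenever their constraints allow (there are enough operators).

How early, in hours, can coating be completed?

Material receipt cannot begin until its own release at hour 1. It runs from hour 1 to 1 + 1 = hour 2.
CNC milling waits on material receipt (finishes hour 2), so it starts at hour 2 and finishes at 2 + 1 = hour 3.
Cutting cannot begin until material receipt (finishes hour 2, plus 1-hour gap → hour 3). It runs from hour 3 to 3 + 6 = hour 9.
Dimensional inspection cannot start until cutting (finishes hour 9); material receipt (finishes hour 2); CNC milling (finishes hour 3). The controlling bound is hour 9, so dimensional inspection finishes at 9 + 4 = hour 13.
Coating cannot begin until dimensional inspection (finishes hour 13). It runs from hour 13 to 13 + 6 = hour 19.

19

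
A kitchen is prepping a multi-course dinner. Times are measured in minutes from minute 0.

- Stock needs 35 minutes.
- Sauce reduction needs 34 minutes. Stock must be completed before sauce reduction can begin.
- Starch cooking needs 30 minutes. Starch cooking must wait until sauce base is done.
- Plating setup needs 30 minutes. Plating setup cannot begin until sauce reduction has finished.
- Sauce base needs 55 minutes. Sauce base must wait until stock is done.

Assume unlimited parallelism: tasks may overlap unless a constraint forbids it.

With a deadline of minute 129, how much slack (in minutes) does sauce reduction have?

30

Stock has no prerequisites, so it starts at minute 0 and finishes at minute 35.
After stock (finishes minute 35), sauce reduction can start at minute 35 and finishes at minute 69.

Working backward from the deadline:
Plating setup must finish by minute 129; it takes 30 minutes, so it must start by 129 − 30 = minute 99.
Sauce reduction feeds into plating setup (must start by minute 99); so sauce reduction must finish by minute 99 and therefore start by minute 65.
So sauce reduction can start as early as minute 35 and as late as minute 65, giving 65 − 35 = 30 minutes of slack.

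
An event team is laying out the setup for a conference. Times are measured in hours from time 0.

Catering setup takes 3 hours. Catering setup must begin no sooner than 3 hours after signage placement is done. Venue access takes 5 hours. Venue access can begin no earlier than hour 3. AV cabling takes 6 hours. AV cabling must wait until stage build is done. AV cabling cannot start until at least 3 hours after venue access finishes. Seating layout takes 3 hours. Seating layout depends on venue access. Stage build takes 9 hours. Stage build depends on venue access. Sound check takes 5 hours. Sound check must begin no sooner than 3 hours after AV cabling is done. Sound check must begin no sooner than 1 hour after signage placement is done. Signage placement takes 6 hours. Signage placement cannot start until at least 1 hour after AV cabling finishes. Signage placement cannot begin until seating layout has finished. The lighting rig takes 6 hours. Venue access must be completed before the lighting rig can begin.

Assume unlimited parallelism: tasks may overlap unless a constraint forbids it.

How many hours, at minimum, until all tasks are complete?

Venue access waits on its own release at hour 3, so it starts at hour 3 and finishes at 3 + 5 = hour 8.
After venue access (finishes hour 8), seating layout can start at hour 8 and finishes at hour 11.
After venue access (finishes hour 8), the lighting rig can start at hour 8 and finishes at hour 14.
After venue access (finishes hour 8), stage build can start at hour 8 and finishes at hour 17.
For AV cabling: stage build (finishes hour 17); venue access (finishes hour 8, plus 3-hour gap → hour 11). Taking the maximum gives a start of hour 17, and it finishes at 17 + 6 = hour 23.
For signage placement: AV cabling (finishes hour 23, plus 1-hour gap → hour 24); seating layout (finishes hour 11). Taking the maximum gives a start of hour 24, and it finishes at 24 + 6 = hour 30.
For sound check: AV cabling (finishes hour 23, plus 3-hour gap → hour 26); signage placement (finishes hour 30, plus 1-hour gap → hour 31). Taking the maximum gives a start of hour 31, and it finishes at 31 + 5 = hour 36.
After signage placement (finishes hour 30, plus 3-hour gap → hour 33), catering setup can start at hour 33 and finishes at hour 36.
All tasks are finished once the last one completes. Finish times: Venue access at 8, Stage build at 17, The lighting rig at 14, AV cabling at 23, Seating layout at 11, Signage placement at 30, Catering setup at 36, Sound check at 36. The latest is hour 36.

36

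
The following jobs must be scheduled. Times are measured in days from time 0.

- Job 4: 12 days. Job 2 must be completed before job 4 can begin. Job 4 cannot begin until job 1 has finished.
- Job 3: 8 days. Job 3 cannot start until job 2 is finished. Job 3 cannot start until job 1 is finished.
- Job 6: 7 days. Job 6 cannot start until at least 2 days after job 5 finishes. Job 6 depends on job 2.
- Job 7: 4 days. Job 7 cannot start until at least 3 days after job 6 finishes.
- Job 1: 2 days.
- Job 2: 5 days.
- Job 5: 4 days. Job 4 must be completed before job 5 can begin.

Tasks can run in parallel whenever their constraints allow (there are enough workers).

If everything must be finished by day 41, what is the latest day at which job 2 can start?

4

Job 3 has no dependents, so it just needs to finish by day 41. Starting by 41 − 8 = day 33 achieves that.
Job 7 has no dependents, so it just needs to finish by day 41. Starting by 41 − 4 = day 37 achieves that.
Job 6 feeds into job 7 (must start by day 37, minus 3-day gap → day 34); so job 6 must finish by day 34 and therefore start by day 27.
Since job 6 (must start by day 27, minus 2-day gap → day 25) depends on it, job 5 must finish by day 25. Backing off its 4-day duration gives a latest start of day 21.
Job 4 feeds into job 5 (must start by day 21); so job 4 must finish by day 21 and therefore start by day 9.
Job 2 feeds job 3 (must start by day 33); job 4 (must start by day 9); job 6 (must start by day 27). Taking the minimum, job 2 must finish by day 9 and start by 9 − 5 = day 4.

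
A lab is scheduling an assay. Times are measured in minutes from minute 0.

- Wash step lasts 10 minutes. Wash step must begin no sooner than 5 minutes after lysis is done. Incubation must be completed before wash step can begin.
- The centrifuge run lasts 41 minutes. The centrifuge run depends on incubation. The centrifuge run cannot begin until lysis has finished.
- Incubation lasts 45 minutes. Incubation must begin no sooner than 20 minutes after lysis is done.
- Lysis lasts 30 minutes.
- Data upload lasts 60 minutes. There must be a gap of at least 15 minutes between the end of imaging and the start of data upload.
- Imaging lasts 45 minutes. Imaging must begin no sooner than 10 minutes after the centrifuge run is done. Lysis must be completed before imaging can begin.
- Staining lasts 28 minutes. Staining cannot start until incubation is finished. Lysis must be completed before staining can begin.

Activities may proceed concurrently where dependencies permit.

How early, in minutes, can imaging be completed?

191

Lysis has no prerequisites, so it starts at minute 0 and finishes at minute 30.
Incubation waits on lysis (finishes minute 30, plus 20-minute gap → minute 50), so it starts at minute 50 and finishes at 50 + 45 = minute 95.
For the centrifuge run: incubation (finishes minute 95); lysis (finishes minute 30). Taking the maximum gives a start of minute 95, and it finishes at 95 + 41 = minute 136.
For imaging: the centrifuge run (finishes minute 136, plus 10-minute gap → minute 146); lysis (finishes minute 30). Taking the maximum gives a start of minute 146, and it finishes at 146 + 45 = minute 191.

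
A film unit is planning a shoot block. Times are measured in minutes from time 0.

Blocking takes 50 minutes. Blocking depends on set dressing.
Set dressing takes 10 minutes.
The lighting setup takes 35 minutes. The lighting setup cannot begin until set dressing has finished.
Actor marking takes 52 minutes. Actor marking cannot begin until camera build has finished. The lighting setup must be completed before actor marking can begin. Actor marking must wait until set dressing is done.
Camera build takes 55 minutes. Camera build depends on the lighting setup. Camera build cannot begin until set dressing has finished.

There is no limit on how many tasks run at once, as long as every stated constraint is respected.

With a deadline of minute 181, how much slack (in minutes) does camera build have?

29

Set dressing can start immediately at minute 0; it finishes at minute 10.
The lighting setup waits on set dressing (finishes minute 10), so it starts at minute 10 and finishes at 10 + 35 = minute 45.
Camera build cannot start until the lighting setup (finishes minute 45); set dressing (finishes minute 10). The controlling bound is minute 45, so camera build finishes at 45 + 55 = minute 100.

Working backward from the deadline:
Nothing follows actor marking; the deadline of minute 181 is its only limit. It must start by 181 − 52 = minute 129.
Since actor marking (must start by minute 129) depends on it, camera build must finish by minute 129. Backing off its 55-minute duration gives a latest start of minute 74.
So camera build can start as early as minute 45 and as late as minute 74, giving 74 − 45 = 29 minutes of slack.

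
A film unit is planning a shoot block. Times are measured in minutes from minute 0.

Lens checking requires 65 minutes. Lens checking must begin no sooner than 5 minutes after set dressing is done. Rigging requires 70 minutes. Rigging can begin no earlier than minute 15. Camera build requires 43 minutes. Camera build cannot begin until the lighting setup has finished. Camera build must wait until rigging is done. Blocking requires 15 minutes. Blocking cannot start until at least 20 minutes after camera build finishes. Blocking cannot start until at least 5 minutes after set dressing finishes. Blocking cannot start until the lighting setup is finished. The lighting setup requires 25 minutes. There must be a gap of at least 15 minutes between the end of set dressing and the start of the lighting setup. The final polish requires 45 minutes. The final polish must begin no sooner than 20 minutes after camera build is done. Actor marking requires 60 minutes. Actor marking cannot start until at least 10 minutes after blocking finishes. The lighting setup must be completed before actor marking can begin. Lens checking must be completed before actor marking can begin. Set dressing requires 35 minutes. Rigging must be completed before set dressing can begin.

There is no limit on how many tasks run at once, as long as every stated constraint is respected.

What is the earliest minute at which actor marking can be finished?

308

After its own release at minute 15, rigging can start at minute 15 and finishes at minute 85.
Set dressing waits on rigging (finishes minute 85), so it starts at minute 85 and finishes at 85 + 35 = minute 120.
Lens checking cannot begin until set dressing (finishes minute 120, plus 5-minute gap → minute 125). It runs from minute 125 to 125 + 65 = minute 190.
The lighting setup waits on set dressing (finishes minute 120, plus 15-minute gap → minute 135), so it starts at minute 135 and finishes at 135 + 25 = minute 160.
Camera build needs all of the lighting setup (finishes minute 160); rigging (finishes minute 85). That puts its earliest start at minute 160; it finishes at 160 + 43 = minute 203.
Blocking needs all of camera build (finishes minute 203, plus 20-minute gap → minute 223); set dressing (finishes minute 120, plus 5-minute gap → minute 125); the lighting setup (finishes minute 160). That puts its earliest start at minute 223; it finishes at 223 + 15 = minute 238.
Actor marking has to wait for blocking (finishes minute 238, plus 10-minute gap → minute 248); the lighting setup (finishes minute 160); lens checking (finishes minute 190). The latest of these is minute 248, so actor marking runs minute 248 to 248 + 60 = minute 308.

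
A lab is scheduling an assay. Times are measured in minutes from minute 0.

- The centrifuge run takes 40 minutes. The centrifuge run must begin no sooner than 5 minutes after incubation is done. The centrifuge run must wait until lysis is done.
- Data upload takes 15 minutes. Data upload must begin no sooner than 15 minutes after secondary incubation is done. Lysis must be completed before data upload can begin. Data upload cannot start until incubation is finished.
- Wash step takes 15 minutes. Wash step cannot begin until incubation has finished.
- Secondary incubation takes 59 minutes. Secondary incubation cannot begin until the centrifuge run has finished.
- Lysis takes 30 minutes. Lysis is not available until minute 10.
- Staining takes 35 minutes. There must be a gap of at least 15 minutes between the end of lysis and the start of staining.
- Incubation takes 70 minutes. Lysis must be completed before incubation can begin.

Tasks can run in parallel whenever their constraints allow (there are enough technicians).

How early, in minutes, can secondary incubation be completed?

214

After its own release at minute 10, lysis can start at minute 10 and finishes at minute 40.
Incubation waits on lysis (finishes minute 40), so it starts at minute 40 and finishes at 40 + 70 = minute 110.
For the centrifuge run: incubation (finishes minute 110, plus 5-minute gap → minute 115); lysis (finishes minute 40). Taking the maximum gives a start of minute 115, and it finishes at 115 + 40 = minute 155.
Secondary incubation cannot begin until the centrifuge run (finishes minute 155). It runs from minute 155 to 155 + 59 = minute 214.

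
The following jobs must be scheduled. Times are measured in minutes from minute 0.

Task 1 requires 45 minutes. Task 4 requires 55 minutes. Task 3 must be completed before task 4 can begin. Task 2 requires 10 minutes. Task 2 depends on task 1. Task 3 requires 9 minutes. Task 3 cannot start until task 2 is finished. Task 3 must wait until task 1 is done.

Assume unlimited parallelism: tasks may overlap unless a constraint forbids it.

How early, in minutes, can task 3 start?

55

Task 1 has no prerequisites, so it starts at minute 0 and finishes at minute 45.
Task 2 cannot begin until task 1 (finishes minute 45). It runs from minute 45 to 45 + 10 = minute 55.
Task 3 waits on task 2 (finishes minute 55); task 1 (finishes minute 45). The latest of these is minute 55, which is the earliest task 3 can start.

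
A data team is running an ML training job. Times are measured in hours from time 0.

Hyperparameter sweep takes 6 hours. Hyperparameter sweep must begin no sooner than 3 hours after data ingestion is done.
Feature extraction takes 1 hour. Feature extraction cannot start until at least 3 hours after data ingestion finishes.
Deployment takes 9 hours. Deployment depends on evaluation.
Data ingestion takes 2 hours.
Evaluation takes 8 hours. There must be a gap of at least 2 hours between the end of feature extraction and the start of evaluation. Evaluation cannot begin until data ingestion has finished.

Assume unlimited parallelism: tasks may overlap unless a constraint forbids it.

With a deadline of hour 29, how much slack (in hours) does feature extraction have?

Data ingestion can start immediately at hour 0; it finishes at hour 2.
Feature extraction waits on data ingestion (finishes hour 2, plus 3-hour gap → hour 5), so it starts at hour 5 and finishes at 5 + 1 = hour 6.

Working backward from the deadline:
Deployment has no dependents, so it just needs to finish by hour 29. Starting by 29 − 9 = hour 20 achieves that.
Since deployment (must start by hour 20) depends on it, evaluation must finish by hour 20. Backing off its 8-hour duration gives a latest start of hour 12.
Since evaluation (must start by hour 12, minus 2-hour gap → hour 10) depends on it, feature extraction must finish by hour 10. Backing off its 1-hour duration gives a latest start of hour 9.
So feature extraction can start as early as hour 5 and as late as hour 9, giving 9 − 5 = 4 hours of slack.

4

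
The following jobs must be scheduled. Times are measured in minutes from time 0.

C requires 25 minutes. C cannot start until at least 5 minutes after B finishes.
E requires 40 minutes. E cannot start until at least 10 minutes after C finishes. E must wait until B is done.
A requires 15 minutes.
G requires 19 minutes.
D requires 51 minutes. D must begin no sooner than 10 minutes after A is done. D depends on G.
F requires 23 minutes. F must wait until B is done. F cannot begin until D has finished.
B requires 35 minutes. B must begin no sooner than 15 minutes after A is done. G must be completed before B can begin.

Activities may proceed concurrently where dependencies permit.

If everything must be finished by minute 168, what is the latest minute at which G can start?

To finish by minute 168, E (duration 40) must start no later than minute 128.
C has to be done before E (must start by minute 128, minus 10-minute gap → minute 118). That means finishing by minute 118, i.e. starting by 118 − 25 = minute 93.
F must finish by minute 168; it takes 23 minutes, so it must start by 168 − 23 = minute 145.
For B: C (must start by minute 93, minus 5-minute gap → minute 88); E (must start by minute 128); F (must start by minute 145). The most restrictive is minute 88; with a 35-minute duration, B must start by minute 53.
D has to be done before F (must start by minute 145). That means finishing by minute 145, i.e. starting by 145 − 51 = minute 94.
G must finish in time for B (must start by minute 53); D (must start by minute 94). The tightest is minute 53, so G must start by 53 − 19 = minute 34.

34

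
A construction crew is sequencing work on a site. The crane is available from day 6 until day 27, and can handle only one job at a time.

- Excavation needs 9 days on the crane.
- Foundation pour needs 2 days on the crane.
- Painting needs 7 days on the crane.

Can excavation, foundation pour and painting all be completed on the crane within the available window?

The crane window is 27 − 6 = 21 days.
Running back to back, the jobs need 9 + 2 + 7 = 18 days on the crane.
Since 18 ≤ 21, they fit within the window.

Yes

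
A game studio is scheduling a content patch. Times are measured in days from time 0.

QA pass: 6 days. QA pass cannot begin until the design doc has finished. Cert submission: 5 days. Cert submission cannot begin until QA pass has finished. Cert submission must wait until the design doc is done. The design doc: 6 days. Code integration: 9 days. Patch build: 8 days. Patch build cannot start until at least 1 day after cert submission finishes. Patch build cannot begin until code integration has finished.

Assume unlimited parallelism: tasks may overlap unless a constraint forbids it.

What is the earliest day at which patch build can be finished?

26

Code integration has no prerequisites, so it starts at day 0 and finishes at day 9.
Nothing blocks the design doc, so it runs from day 0 to day 6.
After the design doc (finishes day 6), QA pass can start at day 6 and finishes at day 12.
For cert submission: QA pass (finishes day 12); the design doc (finishes day 6). Taking the maximum gives a start of day 12, and it finishes at 12 + 5 = day 17.
Patch build has to wait for cert submission (finishes day 17, plus 1-day gap → day 18); code integration (finishes day 9). The latest of these is day 18, so patch build runs day 18 to 18 + 8 = day 26.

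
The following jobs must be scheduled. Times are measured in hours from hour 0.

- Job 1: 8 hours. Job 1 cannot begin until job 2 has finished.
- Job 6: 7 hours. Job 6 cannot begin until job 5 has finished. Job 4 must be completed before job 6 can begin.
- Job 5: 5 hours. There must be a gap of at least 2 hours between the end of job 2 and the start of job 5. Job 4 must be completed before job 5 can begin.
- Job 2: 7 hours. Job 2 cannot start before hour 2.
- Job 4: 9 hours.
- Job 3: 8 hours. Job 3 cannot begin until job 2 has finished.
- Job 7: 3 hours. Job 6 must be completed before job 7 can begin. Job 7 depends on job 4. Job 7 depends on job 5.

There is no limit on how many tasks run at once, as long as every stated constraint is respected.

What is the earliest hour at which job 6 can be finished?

Nothing blocks job 4, so it runs from hour 0 to hour 9.
After its own release at hour 2, job 2 can start at hour 2 and finishes at hour 9.
Job 5 has to wait for job 2 (finishes hour 9, plus 2-hour gap → hour 11); job 4 (finishes hour 9). The latest of these is hour 11, so job 5 runs hour 11 to 11 + 5 = hour 16.
For job 6: job 5 (finishes hour 16); job 4 (finishes hour 9). Taking the maximum gives a start of hour 16, and it finishes at 16 + 7 = hour 23.

23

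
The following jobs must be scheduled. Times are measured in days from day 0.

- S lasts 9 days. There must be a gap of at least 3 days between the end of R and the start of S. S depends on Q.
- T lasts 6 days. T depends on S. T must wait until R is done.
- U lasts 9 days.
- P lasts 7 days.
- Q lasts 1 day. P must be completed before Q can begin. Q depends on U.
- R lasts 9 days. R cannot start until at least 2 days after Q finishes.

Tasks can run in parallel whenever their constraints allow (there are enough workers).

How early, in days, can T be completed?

Nothing blocks U, so it runs from day 0 to day 9.
P can start immediately at day 0; it finishes at day 7.
For Q: P (finishes day 7); U (finishes day 9). Taking the maximum gives a start of day 9, and it finishes at 9 + 1 = day 10.
R cannot begin until Q (finishes day 10, plus 2-day gap → day 12). It runs from day 12 to 12 + 9 = day 21.
For S: R (finishes day 21, plus 3-day gap → day 24); Q (finishes day 10). Taking the maximum gives a start of day 24, and it finishes at 24 + 9 = day 33.
T needs all of S (finishes day 33); R (finishes day 21). That puts its earliest start at day 33; it finishes at 33 + 6 = day 39.

39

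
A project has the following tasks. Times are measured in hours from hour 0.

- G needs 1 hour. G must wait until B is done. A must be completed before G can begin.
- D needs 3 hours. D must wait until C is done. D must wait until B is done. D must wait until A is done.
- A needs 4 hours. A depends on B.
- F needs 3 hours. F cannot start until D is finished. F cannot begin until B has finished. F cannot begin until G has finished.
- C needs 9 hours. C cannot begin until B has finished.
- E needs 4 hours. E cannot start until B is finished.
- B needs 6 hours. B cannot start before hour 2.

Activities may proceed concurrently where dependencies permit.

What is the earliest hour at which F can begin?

20

After its own release at hour 2, B can start at hour 2 and finishes at hour 8.
C cannot begin until B (finishes hour 8). It runs from hour 8 to 8 + 9 = hour 17.
After B (finishes hour 8), A can start at hour 8 and finishes at hour 12.
G has to wait for B (finishes hour 8); A (finishes hour 12). The latest of these is hour 12, so G runs hour 12 to 12 + 1 = hour 13.
D cannot start until C (finishes hour 17); B (finishes hour 8); A (finishes hour 12). The controlling bound is hour 17, so D finishes at 17 + 3 = hour 20.
F waits on D (finishes hour 20); B (finishes hour 8); G (finishes hour 13). The latest of these is hour 20, which is the earliest F can start.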